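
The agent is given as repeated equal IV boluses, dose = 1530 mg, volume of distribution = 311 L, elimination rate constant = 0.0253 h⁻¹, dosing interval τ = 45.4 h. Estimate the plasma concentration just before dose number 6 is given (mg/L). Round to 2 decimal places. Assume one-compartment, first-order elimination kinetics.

C₀ per dose = Dose / Vd = 1530 / 311 = 4.920 mg/L
Fraction remaining after one interval: r = e^(−kτ) = e^(−0.02530 × 45.4) = 0.3171
Before dose 6, 5 doses have been given (aged 1τ, 2τ, 3τ, 4τ, 5τ).
C_trough = C₀ × (r + r² + … + r^5) = C₀ × r(1−r^5)/(1−r)
        = 4.920 × 0.3171 × (1 − 0.003206) / (1 − 0.3171) = 2.277 mg/L

2.28 mg/L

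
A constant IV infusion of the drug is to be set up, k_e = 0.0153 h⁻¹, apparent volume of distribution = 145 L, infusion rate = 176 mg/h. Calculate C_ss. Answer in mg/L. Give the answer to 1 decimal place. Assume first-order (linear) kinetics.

CL = k × Vd = 0.01530 × 145 = 2.219 L/h
At steady state Css = R₀ / CL = 176 / 2.219 = 79.32 mg/L

79.3 mg/L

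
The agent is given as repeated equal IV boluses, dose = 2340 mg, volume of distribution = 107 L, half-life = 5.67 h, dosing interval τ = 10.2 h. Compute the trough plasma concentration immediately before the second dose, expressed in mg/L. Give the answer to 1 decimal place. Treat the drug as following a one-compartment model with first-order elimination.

6.3 mg/L

C₀ per dose = Dose / Vd = 2340 / 107 = 21.87 mg/L
k = ln2 / t½ = 0.693147 / 5.67 = 0.1222 h⁻¹
Fraction remaining after one interval: r = e^(−kτ) = e^(−0.1222 × 10.2) = 0.2875
Before dose 2, 1 dose has been given (aged 1τ).
C_trough = C₀ × r = 21.87 × 0.2875 = 6.288 mg/L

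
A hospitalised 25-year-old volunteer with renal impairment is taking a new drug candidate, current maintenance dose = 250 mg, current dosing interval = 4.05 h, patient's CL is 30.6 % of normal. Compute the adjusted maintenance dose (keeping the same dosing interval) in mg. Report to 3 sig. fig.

76.5 mg

To keep the same average steady-state level, dosing rate must scale with clearance.
CL ratio = 30.6 / 100 = 0.3060
New dose (same interval) = 250 × 0.3060 = 76.50 mg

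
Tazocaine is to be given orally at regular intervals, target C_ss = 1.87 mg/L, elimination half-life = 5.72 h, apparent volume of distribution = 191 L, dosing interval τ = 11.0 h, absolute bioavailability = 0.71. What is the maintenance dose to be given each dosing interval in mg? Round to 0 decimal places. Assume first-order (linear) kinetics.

671 mg

k = ln2 / t½ = 0.693147 / 5.72 = 0.1212 h⁻¹
CL = k × Vd = 0.1212 × 191 = 23.15 L/h
At steady state, F × (Dose/τ) = Css × CL.
Dose = Css × CL × τ / F = 1.87 × 23.15 × 11.0 / 0.71 = 670.7 mg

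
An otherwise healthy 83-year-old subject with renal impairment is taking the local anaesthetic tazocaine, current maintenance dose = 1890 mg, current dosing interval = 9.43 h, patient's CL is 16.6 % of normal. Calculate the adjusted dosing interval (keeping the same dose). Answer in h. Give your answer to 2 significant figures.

To keep the same average steady-state level, dosing rate must scale with clearance.
CL ratio = 16.6 / 100 = 0.1660
New interval (same dose) = 9.43 / 0.1660 = 56.81 h

57 h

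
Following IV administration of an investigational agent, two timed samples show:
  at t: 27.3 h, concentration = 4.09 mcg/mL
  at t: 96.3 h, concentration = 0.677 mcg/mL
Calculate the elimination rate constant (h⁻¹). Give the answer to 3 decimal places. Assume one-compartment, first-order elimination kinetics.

0.026 h⁻¹

k = ln(C₁/C₂) / (t₂ − t₁) = ln(4.09/0.677) / (96.3 − 27.3)
  = 1.799 / 69.00 = 0.02607 h⁻¹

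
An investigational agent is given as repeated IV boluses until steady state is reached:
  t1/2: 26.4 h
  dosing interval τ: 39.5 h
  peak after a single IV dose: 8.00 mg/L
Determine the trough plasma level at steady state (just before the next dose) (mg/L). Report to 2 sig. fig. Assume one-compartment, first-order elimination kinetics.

k = ln2 / t½ = 0.693147 / 26.4 = 0.02626 h⁻¹
e^(−kτ) = e^(−0.02626 × 39.5) = 0.3544
Accumulation ratio R = 1 / (1 − e^(−kτ)) = 1 / (1 − 0.3544) = 1.549
Steady-state trough = C₀ × R × e^(−kτ) = 8.00 × 1.549 × 0.3544 = 4.392 mg/L

4.4 mg/L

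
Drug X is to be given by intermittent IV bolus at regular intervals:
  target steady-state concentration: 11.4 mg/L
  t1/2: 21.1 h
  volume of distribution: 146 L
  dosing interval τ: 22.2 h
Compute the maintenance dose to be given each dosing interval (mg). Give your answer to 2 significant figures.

1200 mg

k = ln2 / t½ = 0.693147 / 21.1 = 0.03285 h⁻¹
CL = k × Vd = 0.03285 × 146 = 4.796 L/h
At steady state, Dose/τ = Css × CL.
Dose = Css × CL × τ = 11.4 × 4.796 × 22.2 = 1214 mg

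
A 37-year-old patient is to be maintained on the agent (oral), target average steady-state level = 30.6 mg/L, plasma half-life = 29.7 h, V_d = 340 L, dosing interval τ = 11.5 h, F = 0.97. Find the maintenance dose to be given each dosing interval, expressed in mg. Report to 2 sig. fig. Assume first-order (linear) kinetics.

k = ln2 / t½ = 0.693147 / 29.7 = 0.02334 h⁻¹
CL = k × Vd = 0.02334 × 340 = 7.936 L/h
At steady state, F × (Dose/τ) = Css × CL.
Dose = Css × CL × τ / F = 30.6 × 7.936 × 11.5 / 0.97 = 2879 mg

2900 mg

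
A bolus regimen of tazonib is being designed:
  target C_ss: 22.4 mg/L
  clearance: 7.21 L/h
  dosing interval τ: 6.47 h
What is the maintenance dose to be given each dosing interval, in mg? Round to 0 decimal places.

1045 mg

At steady state, Dose/τ = Css × CL.
Dose = Css × CL × τ = 22.4 × 7.210 × 6.47 = 1045 mg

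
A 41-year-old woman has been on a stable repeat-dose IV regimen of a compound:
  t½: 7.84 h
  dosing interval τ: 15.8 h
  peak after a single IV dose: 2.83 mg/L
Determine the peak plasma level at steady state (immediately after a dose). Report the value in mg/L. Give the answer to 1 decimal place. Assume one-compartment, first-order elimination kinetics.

3.8 mg/L

k = ln2 / t½ = 0.693147 / 7.84 = 0.08841 h⁻¹
e^(−kτ) = e^(−0.08841 × 15.8) = 0.2474
Accumulation ratio R = 1 / (1 − e^(−kτ)) = 1 / (1 − 0.2474) = 1.329
Steady-state peak = C₀ × R = 2.83 × 1.329 = 3.761 mg/L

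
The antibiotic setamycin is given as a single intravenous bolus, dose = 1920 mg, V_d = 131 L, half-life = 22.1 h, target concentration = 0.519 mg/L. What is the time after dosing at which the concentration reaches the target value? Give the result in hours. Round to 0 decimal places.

107 h

C₀ = Dose / Vd = 1920 / 131 = 14.66 mg/L
k = ln2 / t½ = 0.693147 / 22.1 = 0.03136 h⁻¹
t = ln(C₀ / C) / k = ln(14.66 / 0.519) / 0.03136
  = ln(28.25) / 0.03136 = 3.341 / 0.03136 = 106.5 h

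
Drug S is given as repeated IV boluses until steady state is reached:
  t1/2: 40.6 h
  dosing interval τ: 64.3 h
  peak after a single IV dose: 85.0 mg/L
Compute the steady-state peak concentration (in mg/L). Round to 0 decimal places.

128 mg/L

k = ln2 / t½ = 0.693147 / 40.6 = 0.01707 h⁻¹
e^(−kτ) = e^(−0.01707 × 64.3) = 0.3337
Accumulation ratio R = 1 / (1 − e^(−kτ)) = 1 / (1 − 0.3337) = 1.501
Steady-state peak = C₀ × R = 85.0 × 1.501 = 127.6 mg/L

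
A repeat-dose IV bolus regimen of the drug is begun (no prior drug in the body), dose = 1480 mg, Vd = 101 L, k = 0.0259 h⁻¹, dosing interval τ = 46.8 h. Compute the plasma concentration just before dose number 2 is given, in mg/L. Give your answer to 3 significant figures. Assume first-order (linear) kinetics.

C₀ per dose = Dose / Vd = 1480 / 101 = 14.65 mg/L
Fraction remaining after one interval: r = e^(−kτ) = e^(−0.02590 × 46.8) = 0.2976
Before dose 2, 1 dose has been given (aged 1τ).
C_trough = C₀ × r = 14.65 × 0.2976 = 4.360 mg/L

4.36 mg/L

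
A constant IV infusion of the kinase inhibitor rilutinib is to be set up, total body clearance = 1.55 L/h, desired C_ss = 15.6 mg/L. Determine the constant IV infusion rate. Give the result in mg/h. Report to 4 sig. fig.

At steady state, infusion rate R₀ = Css × CL = 15.6 × 1.550 = 24.18 mg/h

24.18 mg/h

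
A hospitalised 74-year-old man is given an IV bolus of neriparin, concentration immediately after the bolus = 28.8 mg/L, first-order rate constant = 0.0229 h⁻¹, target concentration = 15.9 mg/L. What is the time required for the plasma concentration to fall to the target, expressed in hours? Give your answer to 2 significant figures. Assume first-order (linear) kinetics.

t = ln(C₀ / C) / k = ln(28.80 / 15.9) / 0.02290
  = ln(1.811) / 0.02290 = 0.5939 / 0.02290 = 25.93 h

26 h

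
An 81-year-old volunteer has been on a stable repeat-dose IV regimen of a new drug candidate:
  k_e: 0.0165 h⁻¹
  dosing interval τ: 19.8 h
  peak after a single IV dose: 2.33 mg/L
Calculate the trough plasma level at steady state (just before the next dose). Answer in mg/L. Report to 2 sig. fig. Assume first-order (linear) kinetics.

e^(−kτ) = e^(−0.01650 × 19.8) = 0.7213
Accumulation ratio R = 1 / (1 − e^(−kτ)) = 1 / (1 − 0.7213) = 3.588
Steady-state trough = C₀ × R × e^(−kτ) = 2.33 × 3.588 × 0.7213 = 6.030 mg/L

6.0 mg/L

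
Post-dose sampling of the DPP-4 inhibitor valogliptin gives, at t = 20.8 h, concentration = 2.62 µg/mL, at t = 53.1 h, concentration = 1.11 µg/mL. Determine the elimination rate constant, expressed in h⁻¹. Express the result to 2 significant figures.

k = ln(C₁/C₂) / (t₂ − t₁) = ln(2.62/1.11) / (53.1 − 20.8)
  = 0.8588 / 32.30 = 0.02659 h⁻¹

0.027 h⁻¹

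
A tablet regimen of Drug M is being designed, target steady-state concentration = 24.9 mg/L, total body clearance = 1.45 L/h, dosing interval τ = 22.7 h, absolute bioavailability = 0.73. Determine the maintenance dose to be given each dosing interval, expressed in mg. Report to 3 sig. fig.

1120 mg

At steady state, F × (Dose/τ) = Css × CL.
Dose = Css × CL × τ / F = 24.9 × 1.450 × 22.7 / 0.73 = 1123 mg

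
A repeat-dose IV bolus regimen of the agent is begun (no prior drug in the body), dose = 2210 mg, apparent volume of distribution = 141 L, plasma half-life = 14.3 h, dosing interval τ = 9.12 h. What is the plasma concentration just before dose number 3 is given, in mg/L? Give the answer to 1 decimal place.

16.5 mg/L

C₀ per dose = Dose / Vd = 2210 / 141 = 15.67 mg/L
k = ln2 / t½ = 0.693147 / 14.3 = 0.04847 h⁻¹
Fraction remaining after one interval: r = e^(−kτ) = e^(−0.04847 × 9.12) = 0.6427
Before dose 3, 2 doses have been given (aged 1τ, 2τ).
C_trough = C₀ × (r + r²) = 15.67 × (0.6427 + 0.4131) = 16.54 mg/L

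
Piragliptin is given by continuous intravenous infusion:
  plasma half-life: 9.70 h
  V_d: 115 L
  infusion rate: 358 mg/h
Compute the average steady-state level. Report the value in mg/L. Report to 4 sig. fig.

k = ln2 / t½ = 0.693147 / 9.70 = 0.07146 h⁻¹
CL = k × Vd = 0.07146 × 115 = 8.218 L/h
At steady state Css = R₀ / CL = 358 / 8.218 = 43.56 mg/L

43.56 mg/L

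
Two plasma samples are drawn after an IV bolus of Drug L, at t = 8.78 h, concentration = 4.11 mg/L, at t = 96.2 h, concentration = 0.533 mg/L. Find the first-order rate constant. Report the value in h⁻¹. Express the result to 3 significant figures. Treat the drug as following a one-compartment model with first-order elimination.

0.0234 h⁻¹

k = ln(C₁/C₂) / (t₂ − t₁) = ln(4.11/0.533) / (96.2 − 8.78)
  = 2.043 / 87.42 = 0.02337 h⁻¹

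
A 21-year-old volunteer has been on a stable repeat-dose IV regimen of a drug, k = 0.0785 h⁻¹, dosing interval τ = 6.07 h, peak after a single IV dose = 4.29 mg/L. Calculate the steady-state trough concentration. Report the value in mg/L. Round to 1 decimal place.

e^(−kτ) = e^(−0.07850 × 6.07) = 0.6210
Accumulation ratio R = 1 / (1 − e^(−kτ)) = 1 / (1 − 0.6210) = 2.639
Steady-state trough = C₀ × R × e^(−kτ) = 4.29 × 2.639 × 0.6210 = 7.031 mg/L

7.0 mg/L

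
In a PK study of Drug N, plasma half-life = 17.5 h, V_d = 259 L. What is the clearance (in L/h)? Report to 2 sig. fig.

10 L/h

k = ln2 / t½ = 0.693147 / 17.5 = 0.03961 h⁻¹
CL = k × Vd = 0.03961 × 259 = 10.26 L/h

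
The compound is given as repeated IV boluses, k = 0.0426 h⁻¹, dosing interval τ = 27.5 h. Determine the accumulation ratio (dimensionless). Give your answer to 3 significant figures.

1.45

e^(−kτ) = e^(−0.04260 × 27.5) = 0.3099
Accumulation ratio R = 1 / (1 − e^(−kτ)) = 1 / (1 − 0.3099) = 1.449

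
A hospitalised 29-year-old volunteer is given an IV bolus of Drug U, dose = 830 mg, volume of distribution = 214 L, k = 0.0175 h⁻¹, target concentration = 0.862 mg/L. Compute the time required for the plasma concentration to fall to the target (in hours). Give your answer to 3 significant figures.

C₀ = Dose / Vd = 830.0 / 214 = 3.879 mg/L
t = ln(C₀ / C) / k = ln(3.879 / 0.862) / 0.01750
  = ln(4.500) / 0.01750 = 1.504 / 0.01750 = 85.94 h

85.9 h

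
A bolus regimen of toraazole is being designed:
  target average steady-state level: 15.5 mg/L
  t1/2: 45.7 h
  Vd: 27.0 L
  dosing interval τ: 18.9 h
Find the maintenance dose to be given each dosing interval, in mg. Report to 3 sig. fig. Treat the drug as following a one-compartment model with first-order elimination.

120 mg

k = ln2 / t½ = 0.693147 / 45.7 = 0.01517 h⁻¹
CL = k × Vd = 0.01517 × 27.0 = 0.4096 L/h
At steady state, Dose/τ = Css × CL.
Dose = Css × CL × τ = 15.5 × 0.4096 × 18.9 = 120.0 mg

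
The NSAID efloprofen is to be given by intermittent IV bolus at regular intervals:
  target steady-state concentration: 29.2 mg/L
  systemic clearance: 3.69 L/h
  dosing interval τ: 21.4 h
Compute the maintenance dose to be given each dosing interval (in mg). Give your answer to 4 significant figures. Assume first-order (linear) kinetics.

2306 mg

At steady state, Dose/τ = Css × CL.
Dose = Css × CL × τ = 29.2 × 3.690 × 21.4 = 2306 mg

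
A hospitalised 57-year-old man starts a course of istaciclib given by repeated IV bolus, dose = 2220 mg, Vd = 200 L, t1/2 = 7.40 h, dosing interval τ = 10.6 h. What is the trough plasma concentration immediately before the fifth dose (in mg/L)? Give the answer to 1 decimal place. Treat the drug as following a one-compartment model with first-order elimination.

6.4 mg/L

C₀ per dose = Dose / Vd = 2220 / 200 = 11.10 mg/L
k = ln2 / t½ = 0.693147 / 7.40 = 0.09367 h⁻¹
Fraction remaining after one interval: r = e^(−kτ) = e^(−0.09367 × 10.6) = 0.3705
Before dose 5, 4 doses have been given (aged 1τ, 2τ, 3τ, 4τ).
C_trough = C₀ × (r + r² + … + r^4) = C₀ × r(1−r^4)/(1−r)
        = 11.10 × 0.3705 × (1 − 0.01884) / (1 − 0.3705) = 6.410 mg/L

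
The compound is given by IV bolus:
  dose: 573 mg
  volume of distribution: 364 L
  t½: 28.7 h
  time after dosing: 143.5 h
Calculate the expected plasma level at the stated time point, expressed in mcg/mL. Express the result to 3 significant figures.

0.0492 mcg/mL

C₀ = Dose / Vd = 573.0 / 364 = 1.574 mg/L
k = ln2 / t½ = 0.693147 / 28.7 = 0.02415 h⁻¹
t / t½ = 143.5 / 28.7 = 5 half-lives
C = C₀ × (1/2)^5 = 1.574 × 0.03125 = 0.04919 mg/L
(0.04919 mg/L = 0.04919 mcg/mL)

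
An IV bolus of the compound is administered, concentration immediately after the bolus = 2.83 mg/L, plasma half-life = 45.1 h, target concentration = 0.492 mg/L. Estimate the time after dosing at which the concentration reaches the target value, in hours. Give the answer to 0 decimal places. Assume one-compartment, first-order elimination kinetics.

k = ln2 / t½ = 0.693147 / 45.1 = 0.01537 h⁻¹
t = ln(C₀ / C) / k = ln(2.830 / 0.492) / 0.01537
  = ln(5.752) / 0.01537 = 1.750 / 0.01537 = 113.9 h

114 h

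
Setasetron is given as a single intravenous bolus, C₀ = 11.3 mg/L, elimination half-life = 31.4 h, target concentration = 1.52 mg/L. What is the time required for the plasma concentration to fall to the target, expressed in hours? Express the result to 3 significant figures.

k = ln2 / t½ = 0.693147 / 31.4 = 0.02207 h⁻¹
t = ln(C₀ / C) / k = ln(11.30 / 1.52) / 0.02207
  = ln(7.434) / 0.02207 = 2.006 / 0.02207 = 90.89 h

90.9 h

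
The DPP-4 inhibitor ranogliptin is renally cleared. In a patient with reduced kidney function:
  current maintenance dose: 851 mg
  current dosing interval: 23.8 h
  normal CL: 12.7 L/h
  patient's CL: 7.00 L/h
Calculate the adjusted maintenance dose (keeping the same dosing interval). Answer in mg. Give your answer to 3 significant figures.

To keep the same average steady-state level, dosing rate must scale with clearance.
CL ratio = 7.00 / 12.7 = 0.5512
New dose (same interval) = 851 × 0.5512 = 469.1 mg

469 mg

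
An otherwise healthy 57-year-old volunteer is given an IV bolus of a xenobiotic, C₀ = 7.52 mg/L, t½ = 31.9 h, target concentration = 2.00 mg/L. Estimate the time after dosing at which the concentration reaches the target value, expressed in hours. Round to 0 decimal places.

k = ln2 / t½ = 0.693147 / 31.9 = 0.02173 h⁻¹
t = ln(C₀ / C) / k = ln(7.520 / 2.00) / 0.02173
  = ln(3.760) / 0.02173 = 1.324 / 0.02173 = 60.93 h

61 h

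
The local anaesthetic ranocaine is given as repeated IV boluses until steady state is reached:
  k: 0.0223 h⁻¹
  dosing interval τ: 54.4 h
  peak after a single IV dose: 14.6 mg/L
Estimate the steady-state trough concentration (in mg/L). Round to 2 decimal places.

e^(−kτ) = e^(−0.02230 × 54.4) = 0.2973
Accumulation ratio R = 1 / (1 − e^(−kτ)) = 1 / (1 − 0.2973) = 1.423
Steady-state trough = C₀ × R × e^(−kτ) = 14.6 × 1.423 × 0.2973 = 6.177 mg/L

6.18 mg/L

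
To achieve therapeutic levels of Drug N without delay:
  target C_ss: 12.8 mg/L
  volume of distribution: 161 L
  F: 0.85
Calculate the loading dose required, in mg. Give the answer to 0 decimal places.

2424 mg

LD = Css × Vd / F = 12.8 × 161 / 0.85 = 2424 mg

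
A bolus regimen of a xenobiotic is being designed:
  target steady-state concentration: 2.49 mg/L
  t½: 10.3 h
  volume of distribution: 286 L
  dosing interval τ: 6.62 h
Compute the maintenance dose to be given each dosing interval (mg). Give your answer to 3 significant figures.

k = ln2 / t½ = 0.693147 / 10.3 = 0.06730 h⁻¹
CL = k × Vd = 0.06730 × 286 = 19.25 L/h
At steady state, Dose/τ = Css × CL.
Dose = Css × CL × τ = 2.49 × 19.25 × 6.62 = 317.3 mg

317 mg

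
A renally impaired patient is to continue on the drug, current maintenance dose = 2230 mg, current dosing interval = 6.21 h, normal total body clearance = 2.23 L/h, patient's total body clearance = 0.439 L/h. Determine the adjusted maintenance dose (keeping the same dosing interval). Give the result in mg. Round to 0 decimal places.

To keep the same average steady-state level, dosing rate must scale with clearance.
CL ratio = 0.439 / 2.23 = 0.1969
New dose (same interval) = 2230 × 0.1969 = 439.1 mg

439 mg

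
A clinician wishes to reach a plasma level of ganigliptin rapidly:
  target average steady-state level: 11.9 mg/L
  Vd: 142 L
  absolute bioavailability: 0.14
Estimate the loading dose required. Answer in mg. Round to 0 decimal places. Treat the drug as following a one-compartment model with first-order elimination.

LD = Css × Vd / F = 11.9 × 142 / 0.14 = 12070 mg

12070 mg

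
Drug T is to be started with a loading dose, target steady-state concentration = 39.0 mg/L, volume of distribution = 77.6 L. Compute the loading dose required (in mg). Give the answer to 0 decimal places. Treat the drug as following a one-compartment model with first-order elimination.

LD = Css × Vd = 39.0 × 77.6 = 3026 mg

3026 mg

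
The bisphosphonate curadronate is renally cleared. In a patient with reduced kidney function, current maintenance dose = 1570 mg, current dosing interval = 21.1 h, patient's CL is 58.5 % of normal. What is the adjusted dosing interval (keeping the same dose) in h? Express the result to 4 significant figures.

36.07 h

To keep the same average steady-state level, dosing rate must scale with clearance.
CL ratio = 58.5 / 100 = 0.5850
New interval (same dose) = 21.1 / 0.5850 = 36.07 h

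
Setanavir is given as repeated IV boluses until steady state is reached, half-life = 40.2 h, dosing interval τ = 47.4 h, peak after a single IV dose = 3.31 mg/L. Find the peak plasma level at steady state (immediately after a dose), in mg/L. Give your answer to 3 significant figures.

5.93 mg/L

k = ln2 / t½ = 0.693147 / 40.2 = 0.01724 h⁻¹
e^(−kτ) = e^(−0.01724 × 47.4) = 0.4417
Accumulation ratio R = 1 / (1 − e^(−kτ)) = 1 / (1 − 0.4417) = 1.791
Steady-state peak = C₀ × R = 3.31 × 1.791 = 5.928 mg/L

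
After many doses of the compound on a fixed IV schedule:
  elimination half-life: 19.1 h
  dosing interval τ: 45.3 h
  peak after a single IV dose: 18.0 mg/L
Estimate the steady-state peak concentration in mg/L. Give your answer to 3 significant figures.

22.3 mg/L

k = ln2 / t½ = 0.693147 / 19.1 = 0.03629 h⁻¹
e^(−kτ) = e^(−0.03629 × 45.3) = 0.1932
Accumulation ratio R = 1 / (1 − e^(−kτ)) = 1 / (1 − 0.1932) = 1.239
Steady-state peak = C₀ × R = 18.0 × 1.239 = 22.30 mg/L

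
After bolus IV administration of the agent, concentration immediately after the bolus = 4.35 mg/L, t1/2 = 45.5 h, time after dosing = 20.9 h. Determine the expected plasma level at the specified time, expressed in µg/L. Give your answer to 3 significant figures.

3160 µg/L

k = ln2 / t½ = 0.693147 / 45.5 = 0.01523 h⁻¹
C = C₀ · e^(−k·t) = 4.350 × e^(−0.01523 × 20.9)
  = 4.350 × 0.7274 = 3.164 mg/L
Convert: 3.164 mg/L × 1000 = 3164 µg/L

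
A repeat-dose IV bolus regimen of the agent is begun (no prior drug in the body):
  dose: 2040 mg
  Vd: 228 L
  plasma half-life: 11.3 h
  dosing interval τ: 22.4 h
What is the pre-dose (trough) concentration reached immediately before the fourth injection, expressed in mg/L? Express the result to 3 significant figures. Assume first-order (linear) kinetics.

C₀ per dose = Dose / Vd = 2040 / 228 = 8.947 mg/L
k = ln2 / t½ = 0.693147 / 11.3 = 0.06134 h⁻¹
Fraction remaining after one interval: r = e^(−kτ) = e^(−0.06134 × 22.4) = 0.2531
Before dose 4, 3 doses have been given (aged 1τ, 2τ, 3τ).
C_trough = C₀ × (r + r² + … + r^3) = C₀ × r(1−r^3)/(1−r)
        = 8.947 × 0.2531 × (1 − 0.01621) / (1 − 0.2531) = 2.983 mg/L

2.98 mg/L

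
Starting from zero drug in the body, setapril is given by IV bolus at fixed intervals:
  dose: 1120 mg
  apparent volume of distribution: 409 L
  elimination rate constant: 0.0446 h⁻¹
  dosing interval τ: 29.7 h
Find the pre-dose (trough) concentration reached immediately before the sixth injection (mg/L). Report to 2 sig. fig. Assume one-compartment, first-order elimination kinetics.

C₀ per dose = Dose / Vd = 1120 / 409 = 2.738 mg/L
Fraction remaining after one interval: r = e^(−kτ) = e^(−0.04460 × 29.7) = 0.2659
Before dose 6, 5 doses have been given (aged 1τ, 2τ, 3τ, 4τ, 5τ).
C_trough = C₀ × (r + r² + … + r^5) = C₀ × r(1−r^5)/(1−r)
        = 2.738 × 0.2659 × (1 − 0.001329) / (1 − 0.2659) = 0.9904 mg/L

0.99 mg/L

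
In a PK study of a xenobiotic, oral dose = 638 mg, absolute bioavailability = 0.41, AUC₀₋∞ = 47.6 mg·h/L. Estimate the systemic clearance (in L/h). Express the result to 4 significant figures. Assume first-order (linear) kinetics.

5.495 L/h

CL = F·Dose / AUC = 0.41 × 638 / 47.6 = 5.495 L/h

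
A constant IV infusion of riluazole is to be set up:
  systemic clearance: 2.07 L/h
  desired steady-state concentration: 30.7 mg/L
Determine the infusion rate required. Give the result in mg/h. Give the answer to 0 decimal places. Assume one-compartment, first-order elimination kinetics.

At steady state, infusion rate R₀ = Css × CL = 30.7 × 2.070 = 63.55 mg/h

64 mg/h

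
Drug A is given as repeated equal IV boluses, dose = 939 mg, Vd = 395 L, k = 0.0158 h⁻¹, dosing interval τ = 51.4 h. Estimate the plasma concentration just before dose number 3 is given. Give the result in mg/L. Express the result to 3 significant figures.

1.52 mg/L

C₀ per dose = Dose / Vd = 939 / 395 = 2.377 mg/L
Fraction remaining after one interval: r = e^(−kτ) = e^(−0.01580 × 51.4) = 0.4439
Before dose 3, 2 doses have been given (aged 1τ, 2τ).
C_trough = C₀ × (r + r²) = 2.377 × (0.4439 + 0.1970) = 1.523 mg/L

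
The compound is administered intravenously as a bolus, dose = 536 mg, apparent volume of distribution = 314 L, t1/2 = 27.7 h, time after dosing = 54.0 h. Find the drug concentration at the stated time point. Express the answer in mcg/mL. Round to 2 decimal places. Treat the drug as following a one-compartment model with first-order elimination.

0.44 mcg/mL

C₀ = Dose / Vd = 536.0 / 314 = 1.707 mg/L
k = ln2 / t½ = 0.693147 / 27.7 = 0.02502 h⁻¹
C = C₀ · e^(−k·t) = 1.707 × e^(−0.02502 × 54.0)
  = 1.707 × 0.2590 = 0.4421 mg/L
(0.4421 mg/L = 0.4421 mcg/mL)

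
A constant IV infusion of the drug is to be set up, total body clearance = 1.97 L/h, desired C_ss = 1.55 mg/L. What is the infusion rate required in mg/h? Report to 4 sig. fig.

3.054 mg/h

At steady state, infusion rate R₀ = Css × CL = 1.55 × 1.970 = 3.054 mg/h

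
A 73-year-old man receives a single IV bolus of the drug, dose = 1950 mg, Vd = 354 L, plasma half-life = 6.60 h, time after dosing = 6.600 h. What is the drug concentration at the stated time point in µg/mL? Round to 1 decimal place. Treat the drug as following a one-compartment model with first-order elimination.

2.8 µg/mL

C₀ = Dose / Vd = 1950 / 354 = 5.508 mg/L
k = ln2 / t½ = 0.693147 / 6.60 = 0.1050 h⁻¹
t / t½ = 6.600 / 6.60 = 1 half-lives
C = C₀ × (1/2)^1 = 5.508 × 0.5000 = 2.754 mg/L
(2.754 mg/L = 2.754 µg/mL)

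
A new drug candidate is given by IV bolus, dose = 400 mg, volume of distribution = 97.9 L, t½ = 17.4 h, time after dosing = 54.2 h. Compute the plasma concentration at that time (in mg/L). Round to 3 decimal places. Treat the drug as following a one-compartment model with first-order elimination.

0.472 mg/L

C₀ = Dose / Vd = 400.0 / 97.9 = 4.086 mg/L
k = ln2 / t½ = 0.693147 / 17.4 = 0.03984 h⁻¹
C = C₀ · e^(−k·t) = 4.086 × e^(−0.03984 × 54.2)
  = 4.086 × 0.1154 = 0.4715 mg/L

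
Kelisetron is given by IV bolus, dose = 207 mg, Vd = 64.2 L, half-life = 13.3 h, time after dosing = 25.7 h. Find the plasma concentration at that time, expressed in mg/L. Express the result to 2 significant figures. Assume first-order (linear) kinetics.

C₀ = Dose / Vd = 207.0 / 64.2 = 3.224 mg/L
k = ln2 / t½ = 0.693147 / 13.3 = 0.05212 h⁻¹
C = C₀ · e^(−k·t) = 3.224 × e^(−0.05212 × 25.7)
  = 3.224 × 0.2620 = 0.8447 mg/L

0.84 mg/L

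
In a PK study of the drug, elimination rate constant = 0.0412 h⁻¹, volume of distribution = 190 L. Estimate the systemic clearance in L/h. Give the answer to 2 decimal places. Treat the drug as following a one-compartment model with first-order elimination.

7.83 L/h

CL = k × Vd = 0.0412 × 190 = 7.828 L/h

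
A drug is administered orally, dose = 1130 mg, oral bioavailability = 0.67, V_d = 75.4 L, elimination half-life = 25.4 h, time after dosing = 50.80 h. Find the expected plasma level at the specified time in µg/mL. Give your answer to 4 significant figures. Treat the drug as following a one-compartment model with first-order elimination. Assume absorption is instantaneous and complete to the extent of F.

Amount reaching circulation = F × Dose = 0.67 × 1130 = 757.1 mg
C₀ = F·Dose / Vd = 757.1 / 75.4 = 10.04 mg/L
k = ln2 / t½ = 0.693147 / 25.4 = 0.02729 h⁻¹
t / t½ = 50.80 / 25.4 = 2 half-lives
C = C₀ × (1/2)^2 = 10.04 × 0.2500 = 2.510 mg/L
(2.510 mg/L = 2.510 µg/mL)

2.510 µg/mL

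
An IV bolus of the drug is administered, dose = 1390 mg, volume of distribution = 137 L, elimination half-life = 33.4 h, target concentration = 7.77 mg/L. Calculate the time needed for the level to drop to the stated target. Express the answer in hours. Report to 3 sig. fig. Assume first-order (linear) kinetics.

C₀ = Dose / Vd = 1390 / 137 = 10.15 mg/L
k = ln2 / t½ = 0.693147 / 33.4 = 0.02075 h⁻¹
t = ln(C₀ / C) / k = ln(10.15 / 7.77) / 0.02075
  = ln(1.306) / 0.02075 = 0.2670 / 0.02075 = 12.87 h

12.9 h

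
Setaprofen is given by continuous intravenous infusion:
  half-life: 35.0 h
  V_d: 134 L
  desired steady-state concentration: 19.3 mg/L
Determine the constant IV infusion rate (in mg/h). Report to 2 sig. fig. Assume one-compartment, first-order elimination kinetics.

k = ln2 / t½ = 0.693147 / 35.0 = 0.01980 h⁻¹
CL = k × Vd = 0.01980 × 134 = 2.653 L/h
At steady state, infusion rate R₀ = Css × CL = 19.3 × 2.653 = 51.20 mg/h

51 mg/h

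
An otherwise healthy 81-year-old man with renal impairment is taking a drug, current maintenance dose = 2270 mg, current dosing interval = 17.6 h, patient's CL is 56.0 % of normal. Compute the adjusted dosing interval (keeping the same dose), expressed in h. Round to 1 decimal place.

To keep the same average steady-state level, dosing rate must scale with clearance.
CL ratio = 56.0 / 100 = 0.5600
New interval (same dose) = 17.6 / 0.5600 = 31.43 h

31.4 h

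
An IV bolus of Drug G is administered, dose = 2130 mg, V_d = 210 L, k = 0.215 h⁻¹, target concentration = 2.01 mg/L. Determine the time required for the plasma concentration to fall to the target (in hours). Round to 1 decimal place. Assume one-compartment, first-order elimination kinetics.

7.5 h

C₀ = Dose / Vd = 2130 / 210 = 10.14 mg/L
t = ln(C₀ / C) / k = ln(10.14 / 2.01) / 0.2150
  = ln(5.045) / 0.2150 = 1.618 / 0.2150 = 7.526 h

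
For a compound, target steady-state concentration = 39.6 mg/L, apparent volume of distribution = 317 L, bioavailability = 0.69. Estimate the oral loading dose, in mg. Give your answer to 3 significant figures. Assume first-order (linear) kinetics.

18200 mg

LD = Css × Vd / F = 39.6 × 317 / 0.69 = 18190 mg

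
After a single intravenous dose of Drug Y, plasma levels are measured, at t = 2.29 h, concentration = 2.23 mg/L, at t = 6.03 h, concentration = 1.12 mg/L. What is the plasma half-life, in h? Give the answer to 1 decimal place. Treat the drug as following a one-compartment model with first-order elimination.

k = ln(C₁/C₂) / (t₂ − t₁) = ln(2.23/1.12) / (6.03 − 2.29)
  = 0.6887 / 3.740 = 0.1841 h⁻¹
t½ = ln2 / k = 0.693147 / 0.1841 = 3.765 h

3.8 h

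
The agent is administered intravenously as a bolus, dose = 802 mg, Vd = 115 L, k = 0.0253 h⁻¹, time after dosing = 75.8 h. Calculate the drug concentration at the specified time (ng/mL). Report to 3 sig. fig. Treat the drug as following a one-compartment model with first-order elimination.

1020 ng/mL

C₀ = Dose / Vd = 802.0 / 115 = 6.974 mg/L
C = C₀ · e^(−k·t) = 6.974 × e^(−0.02530 × 75.8)
  = 6.974 × 0.1469 = 1.024 mg/L
Convert: 1.024 mg/L × 1000 = 1024 ng/mL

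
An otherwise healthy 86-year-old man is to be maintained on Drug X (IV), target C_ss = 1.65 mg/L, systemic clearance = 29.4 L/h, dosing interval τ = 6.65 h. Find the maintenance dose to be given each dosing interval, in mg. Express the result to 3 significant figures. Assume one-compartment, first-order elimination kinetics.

323 mg

At steady state, Dose/τ = Css × CL.
Dose = Css × CL × τ = 1.65 × 29.40 × 6.65 = 322.6 mg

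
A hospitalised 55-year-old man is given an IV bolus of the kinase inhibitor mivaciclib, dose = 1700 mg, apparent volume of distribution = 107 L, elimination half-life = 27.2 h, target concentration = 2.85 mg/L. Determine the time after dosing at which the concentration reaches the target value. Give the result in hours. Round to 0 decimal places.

C₀ = Dose / Vd = 1700 / 107 = 15.89 mg/L
k = ln2 / t½ = 0.693147 / 27.2 = 0.02548 h⁻¹
t = ln(C₀ / C) / k = ln(15.89 / 2.85) / 0.02548
  = ln(5.575) / 0.02548 = 1.718 / 0.02548 = 67.43 h

67 h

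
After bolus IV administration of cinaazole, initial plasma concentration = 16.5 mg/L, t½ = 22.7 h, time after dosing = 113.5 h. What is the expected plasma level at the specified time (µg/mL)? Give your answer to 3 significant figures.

0.516 µg/mL

k = ln2 / t½ = 0.693147 / 22.7 = 0.03054 h⁻¹
t / t½ = 113.5 / 22.7 = 5 half-lives
C = C₀ × (1/2)^5 = 16.50 × 0.03125 = 0.5156 mg/L
(0.5156 mg/L = 0.5156 µg/mL)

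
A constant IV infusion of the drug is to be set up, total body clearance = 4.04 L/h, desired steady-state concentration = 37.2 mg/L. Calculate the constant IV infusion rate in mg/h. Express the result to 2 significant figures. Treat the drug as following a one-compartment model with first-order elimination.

150 mg/h

At steady state, infusion rate R₀ = Css × CL = 37.2 × 4.040 = 150.3 mg/h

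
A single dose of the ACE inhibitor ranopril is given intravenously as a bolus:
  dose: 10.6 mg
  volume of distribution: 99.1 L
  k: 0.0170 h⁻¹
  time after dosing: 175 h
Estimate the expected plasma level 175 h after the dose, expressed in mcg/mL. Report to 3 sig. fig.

C₀ = Dose / Vd = 10.60 / 99.1 = 0.1070 mg/L
C = C₀ · e^(−k·t) = 0.1070 × e^(−0.01700 × 175)
  = 0.1070 × 0.05105 = 0.005462 mg/L
(0.005462 mg/L = 0.005462 mcg/mL)

0.00546 mcg/mL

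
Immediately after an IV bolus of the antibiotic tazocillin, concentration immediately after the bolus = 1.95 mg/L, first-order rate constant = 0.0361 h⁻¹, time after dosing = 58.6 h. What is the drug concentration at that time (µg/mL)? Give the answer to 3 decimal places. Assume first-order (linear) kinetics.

C = C₀ · e^(−k·t) = 1.950 × e^(−0.03610 × 58.6)
  = 1.950 × 0.1206 = 0.2352 mg/L
(0.2352 mg/L = 0.2352 µg/mL)

0.235 µg/mL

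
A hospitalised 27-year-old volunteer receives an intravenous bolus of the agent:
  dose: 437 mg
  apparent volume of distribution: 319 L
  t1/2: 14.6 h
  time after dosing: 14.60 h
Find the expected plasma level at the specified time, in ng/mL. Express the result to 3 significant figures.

685 ng/mL

C₀ = Dose / Vd = 437.0 / 319 = 1.370 mg/L
k = ln2 / t½ = 0.693147 / 14.6 = 0.04748 h⁻¹
t / t½ = 14.60 / 14.6 = 1 half-lives
C = C₀ × (1/2)^1 = 1.370 × 0.5000 = 0.6850 mg/L
Convert: 0.6850 mg/L × 1000 = 685.0 ng/mL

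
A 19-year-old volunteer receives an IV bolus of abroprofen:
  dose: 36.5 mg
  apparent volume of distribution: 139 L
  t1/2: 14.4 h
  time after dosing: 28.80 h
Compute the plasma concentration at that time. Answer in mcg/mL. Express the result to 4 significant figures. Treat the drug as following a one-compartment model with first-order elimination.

C₀ = Dose / Vd = 36.50 / 139 = 0.2626 mg/L
k = ln2 / t½ = 0.693147 / 14.4 = 0.04814 h⁻¹
t / t½ = 28.80 / 14.4 = 2 half-lives
C = C₀ × (1/2)^2 = 0.2626 × 0.2500 = 0.06565 mg/L
(0.06565 mg/L = 0.06565 mcg/mL)

0.06565 mcg/mL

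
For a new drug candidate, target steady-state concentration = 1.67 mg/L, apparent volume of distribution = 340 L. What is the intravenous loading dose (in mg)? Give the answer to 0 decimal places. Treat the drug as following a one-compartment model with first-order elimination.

568 mg

LD = Css × Vd = 1.67 × 340 = 567.8 mg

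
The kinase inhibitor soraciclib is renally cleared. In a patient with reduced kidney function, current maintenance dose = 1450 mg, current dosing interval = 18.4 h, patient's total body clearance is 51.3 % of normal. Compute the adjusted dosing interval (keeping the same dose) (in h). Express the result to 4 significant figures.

To keep the same average steady-state level, dosing rate must scale with clearance.
CL ratio = 51.3 / 100 = 0.5130
New interval (same dose) = 18.4 / 0.5130 = 35.87 h

35.87 h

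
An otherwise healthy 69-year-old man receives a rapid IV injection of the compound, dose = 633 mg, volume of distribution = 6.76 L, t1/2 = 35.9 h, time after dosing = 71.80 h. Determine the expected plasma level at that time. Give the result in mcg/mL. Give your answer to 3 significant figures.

C₀ = Dose / Vd = 633.0 / 6.76 = 93.64 mg/L
k = ln2 / t½ = 0.693147 / 35.9 = 0.01931 h⁻¹
t / t½ = 71.80 / 35.9 = 2 half-lives
C = C₀ × (1/2)^2 = 93.64 × 0.2500 = 23.41 mg/L
(23.41 mg/L = 23.41 mcg/mL)

23.4 mcg/mL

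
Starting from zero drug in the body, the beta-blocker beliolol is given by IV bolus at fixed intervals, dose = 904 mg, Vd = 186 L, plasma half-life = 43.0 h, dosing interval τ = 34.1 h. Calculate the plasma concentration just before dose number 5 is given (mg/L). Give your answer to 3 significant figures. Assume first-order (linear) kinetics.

C₀ per dose = Dose / Vd = 904 / 186 = 4.860 mg/L
k = ln2 / t½ = 0.693147 / 43.0 = 0.01612 h⁻¹
Fraction remaining after one interval: r = e^(−kτ) = e^(−0.01612 × 34.1) = 0.5771
Before dose 5, 4 doses have been given (aged 1τ, 2τ, 3τ, 4τ).
C_trough = C₀ × (r + r² + … + r^4) = C₀ × r(1−r^4)/(1−r)
        = 4.860 × 0.5771 × (1 − 0.1109) / (1 − 0.5771) = 5.897 mg/L

5.90 mg/L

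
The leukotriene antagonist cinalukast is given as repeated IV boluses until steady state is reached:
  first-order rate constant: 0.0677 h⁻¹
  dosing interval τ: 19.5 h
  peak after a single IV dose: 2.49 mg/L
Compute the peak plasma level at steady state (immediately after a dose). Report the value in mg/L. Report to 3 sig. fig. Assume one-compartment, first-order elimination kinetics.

e^(−kτ) = e^(−0.06770 × 19.5) = 0.2671
Accumulation ratio R = 1 / (1 − e^(−kτ)) = 1 / (1 − 0.2671) = 1.364
Steady-state peak = C₀ × R = 2.49 × 1.364 = 3.396 mg/L

3.40 mg/L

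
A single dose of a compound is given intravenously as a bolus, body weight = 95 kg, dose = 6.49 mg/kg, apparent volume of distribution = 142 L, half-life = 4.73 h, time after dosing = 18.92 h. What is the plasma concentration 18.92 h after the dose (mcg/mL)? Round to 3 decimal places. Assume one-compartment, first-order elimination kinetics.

Total dose = 6.49 × 95 = 616.6 mg
C₀ = Dose / Vd = 616.6 / 142 = 4.342 mg/L
k = ln2 / t½ = 0.693147 / 4.73 = 0.1465 h⁻¹
t / t½ = 18.92 / 4.73 = 4 half-lives
C = C₀ × (1/2)^4 = 4.342 × 0.06250 = 0.2714 mg/L
(0.2714 mg/L = 0.2714 mcg/mL)

0.271 mcg/mL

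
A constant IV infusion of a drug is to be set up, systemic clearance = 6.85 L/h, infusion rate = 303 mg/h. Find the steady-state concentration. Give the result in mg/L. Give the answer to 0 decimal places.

44 mg/L

At steady state Css = R₀ / CL = 303 / 6.850 = 44.23 mg/L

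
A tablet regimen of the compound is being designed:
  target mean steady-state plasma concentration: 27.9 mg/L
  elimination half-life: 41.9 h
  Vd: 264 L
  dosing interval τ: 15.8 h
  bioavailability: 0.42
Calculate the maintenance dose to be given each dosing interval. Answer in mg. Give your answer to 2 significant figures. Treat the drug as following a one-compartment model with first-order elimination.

4600 mg

k = ln2 / t½ = 0.693147 / 41.9 = 0.01654 h⁻¹
CL = k × Vd = 0.01654 × 264 = 4.367 L/h
At steady state, F × (Dose/τ) = Css × CL.
Dose = Css × CL × τ / F = 27.9 × 4.367 × 15.8 / 0.42 = 4583 mg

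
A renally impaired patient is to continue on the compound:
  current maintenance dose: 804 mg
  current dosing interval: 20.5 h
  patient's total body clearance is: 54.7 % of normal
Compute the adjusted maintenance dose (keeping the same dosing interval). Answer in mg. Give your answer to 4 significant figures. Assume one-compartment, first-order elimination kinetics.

439.8 mg

To keep the same average steady-state level, dosing rate must scale with clearance.
CL ratio = 54.7 / 100 = 0.5470
New dose (same interval) = 804 × 0.5470 = 439.8 mg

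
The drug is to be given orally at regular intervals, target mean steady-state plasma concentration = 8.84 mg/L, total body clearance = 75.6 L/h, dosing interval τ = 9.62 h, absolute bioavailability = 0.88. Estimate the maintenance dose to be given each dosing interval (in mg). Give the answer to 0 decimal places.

7306 mg

At steady state, F × (Dose/τ) = Css × CL.
Dose = Css × CL × τ / F = 8.84 × 75.60 × 9.62 / 0.88 = 7306 mg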